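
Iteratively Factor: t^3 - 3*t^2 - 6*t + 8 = (t - 1)*(t^2 - 2*t - 8) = (t - 1)*(t + 2)*(t - 4)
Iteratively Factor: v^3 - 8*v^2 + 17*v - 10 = (v - 5)*(v^2 - 3*v + 2) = (v - 5)*(v - 1)*(v - 2)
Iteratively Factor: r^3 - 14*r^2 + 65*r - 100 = (r - 4)*(r^2 - 10*r + 25) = (r - 5)*(r - 4)*(r - 5)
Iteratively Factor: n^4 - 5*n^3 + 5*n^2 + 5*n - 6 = (n - 3)*(n^3 - 2*n^2 - n + 2) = (n - 3)*(n + 1)*(n^2 - 3*n + 2) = (n - 3)*(n - 1)*(n + 1)*(n - 2)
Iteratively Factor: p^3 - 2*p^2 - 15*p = (p + 3)*(p^2 - 5*p) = (p - 5)*(p + 3)*(p)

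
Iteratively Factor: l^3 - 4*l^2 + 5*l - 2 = (l - 1)*(l^2 - 3*l + 2) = (l - 1)^2*(l - 2)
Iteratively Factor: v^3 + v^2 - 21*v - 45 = (v - 5)*(v^2 + 6*v + 9) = (v - 5)*(v + 3)*(v + 3)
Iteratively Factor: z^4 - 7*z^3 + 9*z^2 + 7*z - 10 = (z + 1)*(z^3 - 8*z^2 + 17*z - 10) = (z - 2)*(z + 1)*(z^2 - 6*z + 5) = (z - 2)*(z - 1)*(z + 1)*(z - 5)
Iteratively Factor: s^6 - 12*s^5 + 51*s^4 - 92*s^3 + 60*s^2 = (s - 2)*(s^5 - 10*s^4 + 31*s^3 - 30*s^2) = (s - 2)^2*(s^4 - 8*s^3 + 15*s^2) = s*(s - 2)^2*(s^3 - 8*s^2 + 15*s) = s*(s - 3)*(s - 2)^2*(s^2 - 5*s) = s^2*(s - 3)*(s - 2)^2*(s - 5)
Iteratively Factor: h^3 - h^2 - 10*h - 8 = (h + 2)*(h^2 - 3*h - 4) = (h + 1)*(h + 2)*(h - 4)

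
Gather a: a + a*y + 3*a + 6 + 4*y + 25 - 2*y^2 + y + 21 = a*(y + 4) - 2*y^2 + 5*y + 52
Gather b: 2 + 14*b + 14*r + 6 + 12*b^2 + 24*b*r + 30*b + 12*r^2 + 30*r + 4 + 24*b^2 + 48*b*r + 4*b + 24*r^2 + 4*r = 36*b^2 + b*(72*r + 48) + 36*r^2 + 48*r + 12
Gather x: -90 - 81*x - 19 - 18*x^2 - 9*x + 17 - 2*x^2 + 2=-20*x^2 - 90*x - 90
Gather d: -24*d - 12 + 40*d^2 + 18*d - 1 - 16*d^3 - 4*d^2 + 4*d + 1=-16*d^3 + 36*d^2 - 2*d - 12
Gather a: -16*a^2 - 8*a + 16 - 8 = -16*a^2 - 8*a + 8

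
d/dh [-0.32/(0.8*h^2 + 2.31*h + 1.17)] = (0.512*h + 0.7392)/(0.8*h^2 + 2.31*h + 1.17)^2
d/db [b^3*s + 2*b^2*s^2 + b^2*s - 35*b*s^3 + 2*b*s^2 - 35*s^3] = s*(3*b^2 + 4*b*s + 2*b - 35*s^2 + 2*s)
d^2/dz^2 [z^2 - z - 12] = 2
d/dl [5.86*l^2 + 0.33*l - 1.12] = 11.72*l + 0.33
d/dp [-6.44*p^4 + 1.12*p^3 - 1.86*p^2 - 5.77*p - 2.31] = -25.76*p^3 + 3.36*p^2 - 3.72*p - 5.77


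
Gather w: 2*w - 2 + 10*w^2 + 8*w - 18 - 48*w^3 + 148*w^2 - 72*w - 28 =-48*w^3 + 158*w^2 - 62*w - 48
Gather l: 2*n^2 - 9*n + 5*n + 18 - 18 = 2*n^2 - 4*n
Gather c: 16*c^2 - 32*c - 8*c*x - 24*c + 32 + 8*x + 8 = 16*c^2 + c*(-8*x - 56) + 8*x + 40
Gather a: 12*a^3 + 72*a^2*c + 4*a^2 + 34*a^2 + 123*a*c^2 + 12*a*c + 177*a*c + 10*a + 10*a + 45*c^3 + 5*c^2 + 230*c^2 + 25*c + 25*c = 12*a^3 + a^2*(72*c + 38) + a*(123*c^2 + 189*c + 20) + 45*c^3 + 235*c^2 + 50*c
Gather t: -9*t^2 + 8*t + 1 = -9*t^2 + 8*t + 1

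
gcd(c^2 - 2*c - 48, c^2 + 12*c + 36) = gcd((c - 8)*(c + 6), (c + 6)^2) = c + 6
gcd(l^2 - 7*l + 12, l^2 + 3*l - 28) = l - 4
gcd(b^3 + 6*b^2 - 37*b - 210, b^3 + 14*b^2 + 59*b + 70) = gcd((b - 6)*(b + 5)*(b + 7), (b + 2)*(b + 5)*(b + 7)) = b^2 + 12*b + 35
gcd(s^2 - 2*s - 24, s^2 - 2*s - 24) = s^2 - 2*s - 24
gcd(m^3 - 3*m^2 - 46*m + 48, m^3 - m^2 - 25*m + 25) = m - 1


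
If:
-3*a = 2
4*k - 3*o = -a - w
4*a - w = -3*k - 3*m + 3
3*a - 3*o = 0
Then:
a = -2/3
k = -w/4 - 1/3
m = 7*w/12 + 20/9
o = -2/3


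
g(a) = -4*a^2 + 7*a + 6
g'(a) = 7 - 8*a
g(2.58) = -2.57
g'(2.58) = -13.64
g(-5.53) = -155.03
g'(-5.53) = 51.24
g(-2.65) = -40.64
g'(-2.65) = 28.20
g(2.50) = -1.50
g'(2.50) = -13.00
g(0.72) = 8.97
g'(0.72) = 1.24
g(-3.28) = -59.99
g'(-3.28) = 33.24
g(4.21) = -35.43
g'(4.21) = -26.68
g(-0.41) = 2.46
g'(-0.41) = 10.28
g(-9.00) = -381.00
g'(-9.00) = 79.00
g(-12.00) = -654.00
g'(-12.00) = 103.00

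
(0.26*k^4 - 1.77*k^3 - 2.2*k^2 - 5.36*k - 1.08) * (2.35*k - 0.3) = 0.611*k^5 - 4.2375*k^4 - 4.639*k^3 - 11.936*k^2 - 0.93*k + 0.324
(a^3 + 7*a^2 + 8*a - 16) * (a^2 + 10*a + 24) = a^5 + 17*a^4 + 102*a^3 + 232*a^2 + 32*a - 384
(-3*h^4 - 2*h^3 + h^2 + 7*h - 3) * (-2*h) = 6*h^5 + 4*h^4 - 2*h^3 - 14*h^2 + 6*h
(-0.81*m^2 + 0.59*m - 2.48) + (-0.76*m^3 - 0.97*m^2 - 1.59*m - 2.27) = -0.76*m^3 - 1.78*m^2 - 1.0*m - 4.75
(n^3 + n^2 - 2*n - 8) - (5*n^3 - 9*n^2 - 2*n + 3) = -4*n^3 + 10*n^2 - 11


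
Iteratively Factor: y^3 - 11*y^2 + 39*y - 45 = (y - 3)*(y^2 - 8*y + 15) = (y - 3)^2*(y - 5)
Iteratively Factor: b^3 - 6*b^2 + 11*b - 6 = (b - 1)*(b^2 - 5*b + 6) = (b - 2)*(b - 1)*(b - 3)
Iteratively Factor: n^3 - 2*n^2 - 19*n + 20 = (n - 5)*(n^2 + 3*n - 4) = (n - 5)*(n + 4)*(n - 1)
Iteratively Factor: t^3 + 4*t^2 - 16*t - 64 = (t + 4)*(t^2 - 16) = (t - 4)*(t + 4)*(t + 4)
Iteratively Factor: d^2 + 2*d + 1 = (d + 1)*(d + 1)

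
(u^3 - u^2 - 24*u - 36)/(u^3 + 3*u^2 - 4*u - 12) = (u - 6)/(u - 2)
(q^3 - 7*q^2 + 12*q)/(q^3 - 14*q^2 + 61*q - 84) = q/(q - 7)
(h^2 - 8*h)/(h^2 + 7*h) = (h - 8)/(h + 7)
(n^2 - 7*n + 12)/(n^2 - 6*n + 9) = (n - 4)/(n - 3)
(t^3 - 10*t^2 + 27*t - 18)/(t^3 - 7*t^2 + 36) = (t - 1)/(t + 2)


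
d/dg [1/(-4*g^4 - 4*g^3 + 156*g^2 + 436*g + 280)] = (4*g^3 + 3*g^2 - 78*g - 109)/(4*(-g^4 - g^3 + 39*g^2 + 109*g + 70)^2)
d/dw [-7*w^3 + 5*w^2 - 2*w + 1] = -21*w^2 + 10*w - 2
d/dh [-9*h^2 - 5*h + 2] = -18*h - 5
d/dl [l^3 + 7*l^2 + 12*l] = 3*l^2 + 14*l + 12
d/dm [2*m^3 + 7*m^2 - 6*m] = 6*m^2 + 14*m - 6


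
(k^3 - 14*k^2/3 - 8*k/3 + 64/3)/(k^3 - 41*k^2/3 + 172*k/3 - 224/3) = (k + 2)/(k - 7)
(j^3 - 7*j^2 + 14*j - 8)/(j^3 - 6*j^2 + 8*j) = (j - 1)/j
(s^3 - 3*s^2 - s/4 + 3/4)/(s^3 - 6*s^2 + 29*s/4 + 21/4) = (2*s - 1)/(2*s - 7)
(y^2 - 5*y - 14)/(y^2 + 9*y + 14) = (y - 7)/(y + 7)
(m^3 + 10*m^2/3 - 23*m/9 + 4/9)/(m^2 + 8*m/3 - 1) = (3*m^2 + 11*m - 4)/(3*(m + 3))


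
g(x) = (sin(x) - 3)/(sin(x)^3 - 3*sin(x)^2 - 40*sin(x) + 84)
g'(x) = (sin(x) - 3)*(-3*sin(x)^2*cos(x) + 6*sin(x)*cos(x) + 40*cos(x))/(sin(x)^3 - 3*sin(x)^2 - 40*sin(x) + 84)^2 + cos(x)/(sin(x)^3 - 3*sin(x)^2 - 40*sin(x) + 84) = (-2*sin(x)^3 + 12*sin(x)^2 - 18*sin(x) - 36)*cos(x)/(sin(x)^3 - 3*sin(x)^2 - 40*sin(x) + 84)^2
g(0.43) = -0.04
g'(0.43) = -0.01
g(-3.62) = -0.04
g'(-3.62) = 0.01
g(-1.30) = -0.03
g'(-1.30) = -0.00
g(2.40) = -0.04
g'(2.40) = 0.01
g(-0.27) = -0.03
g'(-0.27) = -0.00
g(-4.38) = -0.05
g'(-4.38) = 0.01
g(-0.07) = -0.04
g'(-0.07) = -0.00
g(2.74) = -0.04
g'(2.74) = 0.01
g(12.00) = -0.03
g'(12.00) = 0.00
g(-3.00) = -0.04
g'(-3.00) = 0.00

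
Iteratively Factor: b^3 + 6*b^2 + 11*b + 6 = (b + 1)*(b^2 + 5*b + 6) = (b + 1)*(b + 2)*(b + 3)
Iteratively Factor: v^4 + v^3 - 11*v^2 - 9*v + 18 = (v + 3)*(v^3 - 2*v^2 - 5*v + 6) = (v - 3)*(v + 3)*(v^2 + v - 2) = (v - 3)*(v - 1)*(v + 3)*(v + 2)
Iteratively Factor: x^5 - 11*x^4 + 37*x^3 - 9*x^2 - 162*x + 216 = (x - 3)*(x^4 - 8*x^3 + 13*x^2 + 30*x - 72) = (x - 3)^2*(x^3 - 5*x^2 - 2*x + 24) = (x - 4)*(x - 3)^2*(x^2 - x - 6) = (x - 4)*(x - 3)^3*(x + 2)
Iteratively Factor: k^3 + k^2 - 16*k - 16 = (k - 4)*(k^2 + 5*k + 4) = (k - 4)*(k + 4)*(k + 1)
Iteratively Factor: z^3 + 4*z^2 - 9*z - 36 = (z + 4)*(z^2 - 9) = (z + 3)*(z + 4)*(z - 3)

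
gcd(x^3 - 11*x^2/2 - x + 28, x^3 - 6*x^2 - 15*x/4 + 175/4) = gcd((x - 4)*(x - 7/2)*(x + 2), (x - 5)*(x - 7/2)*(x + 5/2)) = x - 7/2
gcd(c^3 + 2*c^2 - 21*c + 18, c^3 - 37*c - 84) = 1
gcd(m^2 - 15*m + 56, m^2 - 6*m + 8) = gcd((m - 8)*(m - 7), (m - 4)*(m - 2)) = 1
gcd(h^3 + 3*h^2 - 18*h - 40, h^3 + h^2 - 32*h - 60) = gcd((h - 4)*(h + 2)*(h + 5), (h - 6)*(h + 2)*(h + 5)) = h^2 + 7*h + 10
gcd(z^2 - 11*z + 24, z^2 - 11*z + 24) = z^2 - 11*z + 24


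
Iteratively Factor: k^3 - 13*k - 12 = (k - 4)*(k^2 + 4*k + 3) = (k - 4)*(k + 1)*(k + 3)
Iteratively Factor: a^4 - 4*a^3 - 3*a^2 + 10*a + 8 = (a - 2)*(a^3 - 2*a^2 - 7*a - 4) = (a - 4)*(a - 2)*(a^2 + 2*a + 1) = (a - 4)*(a - 2)*(a + 1)*(a + 1)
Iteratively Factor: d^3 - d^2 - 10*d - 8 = (d - 4)*(d^2 + 3*d + 2) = (d - 4)*(d + 1)*(d + 2)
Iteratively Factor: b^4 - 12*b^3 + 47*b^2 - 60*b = (b)*(b^3 - 12*b^2 + 47*b - 60) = b*(b - 4)*(b^2 - 8*b + 15) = b*(b - 5)*(b - 4)*(b - 3)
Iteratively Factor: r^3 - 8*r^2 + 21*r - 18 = (r - 2)*(r^2 - 6*r + 9) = (r - 3)*(r - 2)*(r - 3)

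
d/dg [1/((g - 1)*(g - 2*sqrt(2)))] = ((1 - g)*(g - 2*sqrt(2))^2 + (-g + 2*sqrt(2))*(g - 1)^2)/((g - 1)^3*(g - 2*sqrt(2))^3)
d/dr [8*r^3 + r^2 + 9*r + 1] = 24*r^2 + 2*r + 9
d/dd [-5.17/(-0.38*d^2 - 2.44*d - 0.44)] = (-3.9292*d - 12.6148)/(0.38*d^2 + 2.44*d + 0.44)^2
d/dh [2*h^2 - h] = 4*h - 1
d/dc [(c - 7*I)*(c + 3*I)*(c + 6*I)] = 3*c^2 + 4*I*c + 45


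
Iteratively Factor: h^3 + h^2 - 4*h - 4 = (h - 2)*(h^2 + 3*h + 2) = (h - 2)*(h + 2)*(h + 1)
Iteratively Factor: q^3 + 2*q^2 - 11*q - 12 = (q + 1)*(q^2 + q - 12) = (q - 3)*(q + 1)*(q + 4)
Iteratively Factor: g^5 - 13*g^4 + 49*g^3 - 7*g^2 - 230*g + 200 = (g + 2)*(g^4 - 15*g^3 + 79*g^2 - 165*g + 100) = (g - 4)*(g + 2)*(g^3 - 11*g^2 + 35*g - 25) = (g - 4)*(g - 1)*(g + 2)*(g^2 - 10*g + 25) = (g - 5)*(g - 4)*(g - 1)*(g + 2)*(g - 5)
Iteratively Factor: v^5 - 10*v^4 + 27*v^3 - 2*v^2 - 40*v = (v + 1)*(v^4 - 11*v^3 + 38*v^2 - 40*v) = (v - 5)*(v + 1)*(v^3 - 6*v^2 + 8*v) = (v - 5)*(v - 4)*(v + 1)*(v^2 - 2*v) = (v - 5)*(v - 4)*(v - 2)*(v + 1)*(v)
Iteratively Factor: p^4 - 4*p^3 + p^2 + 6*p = (p)*(p^3 - 4*p^2 + p + 6) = p*(p - 3)*(p^2 - p - 2) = p*(p - 3)*(p - 2)*(p + 1)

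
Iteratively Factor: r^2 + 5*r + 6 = (r + 3)*(r + 2)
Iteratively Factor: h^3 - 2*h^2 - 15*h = (h)*(h^2 - 2*h - 15) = h*(h - 5)*(h + 3)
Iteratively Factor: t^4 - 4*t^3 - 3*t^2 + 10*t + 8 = (t - 4)*(t^3 - 3*t - 2) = (t - 4)*(t + 1)*(t^2 - t - 2) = (t - 4)*(t - 2)*(t + 1)*(t + 1)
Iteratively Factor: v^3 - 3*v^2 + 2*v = (v - 1)*(v^2 - 2*v) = v*(v - 1)*(v - 2)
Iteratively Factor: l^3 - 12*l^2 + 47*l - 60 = (l - 5)*(l^2 - 7*l + 12) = (l - 5)*(l - 3)*(l - 4)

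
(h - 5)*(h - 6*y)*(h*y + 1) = h^3*y - 6*h^2*y^2 - 5*h^2*y + h^2 + 30*h*y^2 - 6*h*y - 5*h + 30*y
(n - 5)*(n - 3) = n^2 - 8*n + 15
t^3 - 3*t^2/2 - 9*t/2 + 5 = (t - 5/2)*(t - 1)*(t + 2)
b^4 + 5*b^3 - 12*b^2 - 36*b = b*(b - 3)*(b + 2)*(b + 6)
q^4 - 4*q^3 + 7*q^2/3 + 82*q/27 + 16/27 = (q - 8/3)*(q - 2)*(q + 1/3)^2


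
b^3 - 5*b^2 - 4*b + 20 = (b - 5)*(b - 2)*(b + 2)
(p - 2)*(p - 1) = p^2 - 3*p + 2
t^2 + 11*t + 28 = (t + 4)*(t + 7)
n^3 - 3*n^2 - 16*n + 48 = (n - 4)*(n - 3)*(n + 4)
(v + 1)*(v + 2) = v^2 + 3*v + 2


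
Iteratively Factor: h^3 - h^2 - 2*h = (h + 1)*(h^2 - 2*h) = (h - 2)*(h + 1)*(h)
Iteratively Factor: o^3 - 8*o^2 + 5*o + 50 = (o + 2)*(o^2 - 10*o + 25) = (o - 5)*(o + 2)*(o - 5)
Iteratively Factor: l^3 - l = (l)*(l^2 - 1) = l*(l + 1)*(l - 1)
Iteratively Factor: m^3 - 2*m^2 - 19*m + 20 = (m + 4)*(m^2 - 6*m + 5) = (m - 5)*(m + 4)*(m - 1)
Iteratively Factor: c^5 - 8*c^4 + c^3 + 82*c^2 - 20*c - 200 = (c + 2)*(c^4 - 10*c^3 + 21*c^2 + 40*c - 100) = (c - 5)*(c + 2)*(c^3 - 5*c^2 - 4*c + 20) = (c - 5)^2*(c + 2)*(c^2 - 4) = (c - 5)^2*(c + 2)^2*(c - 2)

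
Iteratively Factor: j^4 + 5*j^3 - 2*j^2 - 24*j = (j + 4)*(j^3 + j^2 - 6*j) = (j - 2)*(j + 4)*(j^2 + 3*j) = j*(j - 2)*(j + 4)*(j + 3)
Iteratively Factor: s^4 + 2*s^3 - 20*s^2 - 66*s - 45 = (s - 5)*(s^3 + 7*s^2 + 15*s + 9) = (s - 5)*(s + 3)*(s^2 + 4*s + 3) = (s - 5)*(s + 3)^2*(s + 1)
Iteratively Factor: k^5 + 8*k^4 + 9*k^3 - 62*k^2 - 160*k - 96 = (k - 3)*(k^4 + 11*k^3 + 42*k^2 + 64*k + 32) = (k - 3)*(k + 4)*(k^3 + 7*k^2 + 14*k + 8) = (k - 3)*(k + 1)*(k + 4)*(k^2 + 6*k + 8) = (k - 3)*(k + 1)*(k + 4)^2*(k + 2)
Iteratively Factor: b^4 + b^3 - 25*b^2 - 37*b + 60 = (b + 4)*(b^3 - 3*b^2 - 13*b + 15) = (b + 3)*(b + 4)*(b^2 - 6*b + 5) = (b - 1)*(b + 3)*(b + 4)*(b - 5)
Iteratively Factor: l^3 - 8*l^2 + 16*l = (l - 4)*(l^2 - 4*l) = l*(l - 4)*(l - 4)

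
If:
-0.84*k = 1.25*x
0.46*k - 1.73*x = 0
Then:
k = 0.00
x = 0.00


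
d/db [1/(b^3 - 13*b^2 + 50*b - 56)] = (-3*b^2 + 26*b - 50)/(b^3 - 13*b^2 + 50*b - 56)^2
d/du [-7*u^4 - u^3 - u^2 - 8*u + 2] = -28*u^3 - 3*u^2 - 2*u - 8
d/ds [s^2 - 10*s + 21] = 2*s - 10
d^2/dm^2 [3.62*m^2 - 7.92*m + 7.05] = 7.24000000000000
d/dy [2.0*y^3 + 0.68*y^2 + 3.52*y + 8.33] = 6.0*y^2 + 1.36*y + 3.52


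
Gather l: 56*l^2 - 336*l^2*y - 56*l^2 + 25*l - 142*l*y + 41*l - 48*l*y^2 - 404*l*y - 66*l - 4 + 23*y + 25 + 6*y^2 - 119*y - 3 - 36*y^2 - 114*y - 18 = -336*l^2*y + l*(-48*y^2 - 546*y) - 30*y^2 - 210*y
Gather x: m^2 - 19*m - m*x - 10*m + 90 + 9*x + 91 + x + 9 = m^2 - 29*m + x*(10 - m) + 190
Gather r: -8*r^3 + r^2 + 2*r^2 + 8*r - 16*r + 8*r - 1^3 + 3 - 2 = -8*r^3 + 3*r^2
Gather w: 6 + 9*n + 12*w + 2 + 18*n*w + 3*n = 12*n + w*(18*n + 12) + 8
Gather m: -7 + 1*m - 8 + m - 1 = 2*m - 16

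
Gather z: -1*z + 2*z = z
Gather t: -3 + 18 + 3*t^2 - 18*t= 3*t^2 - 18*t + 15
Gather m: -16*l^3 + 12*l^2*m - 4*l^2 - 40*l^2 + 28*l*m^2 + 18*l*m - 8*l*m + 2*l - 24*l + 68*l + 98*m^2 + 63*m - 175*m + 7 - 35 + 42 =-16*l^3 - 44*l^2 + 46*l + m^2*(28*l + 98) + m*(12*l^2 + 10*l - 112) + 14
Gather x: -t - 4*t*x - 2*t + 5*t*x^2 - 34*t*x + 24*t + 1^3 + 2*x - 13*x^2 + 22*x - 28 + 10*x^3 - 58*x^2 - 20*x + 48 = 21*t + 10*x^3 + x^2*(5*t - 71) + x*(4 - 38*t) + 21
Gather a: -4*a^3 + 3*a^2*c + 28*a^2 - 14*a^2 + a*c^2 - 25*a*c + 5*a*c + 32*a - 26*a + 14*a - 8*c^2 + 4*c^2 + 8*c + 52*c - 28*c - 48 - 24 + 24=-4*a^3 + a^2*(3*c + 14) + a*(c^2 - 20*c + 20) - 4*c^2 + 32*c - 48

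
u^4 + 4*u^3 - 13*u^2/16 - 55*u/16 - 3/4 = (u - 1)*(u + 1/4)*(u + 3/4)*(u + 4)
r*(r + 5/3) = r^2 + 5*r/3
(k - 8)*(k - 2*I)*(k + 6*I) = k^3 - 8*k^2 + 4*I*k^2 + 12*k - 32*I*k - 96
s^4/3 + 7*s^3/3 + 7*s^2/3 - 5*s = s*(s/3 + 1)*(s - 1)*(s + 5)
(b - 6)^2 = b^2 - 12*b + 36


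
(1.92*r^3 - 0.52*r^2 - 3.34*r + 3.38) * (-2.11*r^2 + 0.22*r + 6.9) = -4.0512*r^5 + 1.5196*r^4 + 20.181*r^3 - 11.4546*r^2 - 22.3024*r + 23.322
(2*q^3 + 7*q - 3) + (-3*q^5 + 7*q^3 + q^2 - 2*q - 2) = -3*q^5 + 9*q^3 + q^2 + 5*q - 5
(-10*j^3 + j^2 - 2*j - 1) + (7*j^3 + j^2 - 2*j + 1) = -3*j^3 + 2*j^2 - 4*j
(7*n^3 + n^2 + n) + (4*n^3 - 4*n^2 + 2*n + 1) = 11*n^3 - 3*n^2 + 3*n + 1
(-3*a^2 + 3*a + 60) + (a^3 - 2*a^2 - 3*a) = a^3 - 5*a^2 + 60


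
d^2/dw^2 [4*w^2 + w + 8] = 8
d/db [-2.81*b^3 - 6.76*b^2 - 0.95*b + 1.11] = -8.43*b^2 - 13.52*b - 0.95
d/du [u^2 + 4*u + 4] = 2*u + 4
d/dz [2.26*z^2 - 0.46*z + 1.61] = 4.52*z - 0.46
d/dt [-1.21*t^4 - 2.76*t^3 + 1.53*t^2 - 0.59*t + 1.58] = -4.84*t^3 - 8.28*t^2 + 3.06*t - 0.59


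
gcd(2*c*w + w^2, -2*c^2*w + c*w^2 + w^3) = 2*c*w + w^2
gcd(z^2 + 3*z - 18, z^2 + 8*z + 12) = z + 6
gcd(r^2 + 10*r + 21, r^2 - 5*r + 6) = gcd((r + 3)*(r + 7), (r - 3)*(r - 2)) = 1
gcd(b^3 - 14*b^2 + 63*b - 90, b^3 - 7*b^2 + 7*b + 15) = b^2 - 8*b + 15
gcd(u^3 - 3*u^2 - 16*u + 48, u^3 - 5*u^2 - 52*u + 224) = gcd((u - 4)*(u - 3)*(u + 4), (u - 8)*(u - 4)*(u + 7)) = u - 4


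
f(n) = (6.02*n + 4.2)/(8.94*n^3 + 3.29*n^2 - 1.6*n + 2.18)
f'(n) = (6.02*n + 4.2)*(-26.82*n^2 - 6.58*n + 1.6)/(8.94*n^3 + 3.29*n^2 - 1.6*n + 2.18)^2 + 6.02/(8.94*n^3 + 3.29*n^2 - 1.6*n + 2.18) = (-107.6376*n^3 - 132.4498*n^2 - 27.636*n + 19.8436)/(79.9236*n^6 + 58.8252*n^5 - 17.7839*n^4 + 28.4504*n^3 + 16.9044*n^2 - 6.976*n + 4.7524)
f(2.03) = 0.19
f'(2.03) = -0.19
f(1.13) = 0.63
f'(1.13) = -1.10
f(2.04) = 0.19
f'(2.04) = -0.19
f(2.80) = 0.10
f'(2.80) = -0.07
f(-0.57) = 0.31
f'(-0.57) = 1.99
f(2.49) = 0.12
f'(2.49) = -0.10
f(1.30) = 0.48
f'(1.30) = -0.74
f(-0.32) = 0.83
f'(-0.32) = 2.49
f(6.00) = 0.02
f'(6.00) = -0.01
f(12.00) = 0.00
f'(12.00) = -0.00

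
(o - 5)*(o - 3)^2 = o^3 - 11*o^2 + 39*o - 45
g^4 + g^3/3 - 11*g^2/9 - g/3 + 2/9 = (g - 1)*(g - 1/3)*(g + 2/3)*(g + 1)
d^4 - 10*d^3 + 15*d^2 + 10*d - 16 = (d - 8)*(d - 2)*(d - 1)*(d + 1)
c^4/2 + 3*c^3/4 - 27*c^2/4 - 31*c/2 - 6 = (c/2 + 1)*(c - 4)*(c + 1/2)*(c + 3)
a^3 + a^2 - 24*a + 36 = (a - 3)*(a - 2)*(a + 6)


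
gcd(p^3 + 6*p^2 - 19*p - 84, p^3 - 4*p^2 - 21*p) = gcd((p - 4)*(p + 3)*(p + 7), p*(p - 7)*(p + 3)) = p + 3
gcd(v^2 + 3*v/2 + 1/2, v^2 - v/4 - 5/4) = v + 1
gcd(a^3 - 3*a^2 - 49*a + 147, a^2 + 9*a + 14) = a + 7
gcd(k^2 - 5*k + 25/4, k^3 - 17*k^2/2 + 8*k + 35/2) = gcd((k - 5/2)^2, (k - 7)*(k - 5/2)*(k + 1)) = k - 5/2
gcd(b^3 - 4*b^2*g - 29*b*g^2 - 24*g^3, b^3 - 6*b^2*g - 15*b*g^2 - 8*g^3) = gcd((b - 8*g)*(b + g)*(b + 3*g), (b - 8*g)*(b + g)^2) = b^2 - 7*b*g - 8*g^2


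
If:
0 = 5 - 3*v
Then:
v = 5/3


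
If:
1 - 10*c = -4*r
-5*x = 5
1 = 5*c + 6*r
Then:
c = 1/8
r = 1/16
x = -1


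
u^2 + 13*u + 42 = (u + 6)*(u + 7)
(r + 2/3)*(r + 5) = r^2 + 17*r/3 + 10/3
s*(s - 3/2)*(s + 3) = s^3 + 3*s^2/2 - 9*s/2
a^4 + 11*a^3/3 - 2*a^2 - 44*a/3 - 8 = (a - 2)*(a + 2/3)*(a + 2)*(a + 3)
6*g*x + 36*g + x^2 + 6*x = (6*g + x)*(x + 6)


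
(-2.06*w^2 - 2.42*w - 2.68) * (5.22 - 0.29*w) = 0.5974*w^3 - 10.0514*w^2 - 11.8552*w - 13.9896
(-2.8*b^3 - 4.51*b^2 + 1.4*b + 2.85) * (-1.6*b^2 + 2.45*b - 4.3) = 4.48*b^5 + 0.356*b^4 - 1.2495*b^3 + 18.263*b^2 + 0.962500000000001*b - 12.255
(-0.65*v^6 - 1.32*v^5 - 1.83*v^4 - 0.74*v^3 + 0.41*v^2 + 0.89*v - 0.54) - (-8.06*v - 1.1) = -0.65*v^6 - 1.32*v^5 - 1.83*v^4 - 0.74*v^3 + 0.41*v^2 + 8.95*v + 0.56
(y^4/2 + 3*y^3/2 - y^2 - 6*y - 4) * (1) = y^4/2 + 3*y^3/2 - y^2 - 6*y - 4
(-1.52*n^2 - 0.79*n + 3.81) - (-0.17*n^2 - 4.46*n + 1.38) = -1.35*n^2 + 3.67*n + 2.43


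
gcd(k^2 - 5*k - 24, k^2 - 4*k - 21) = k + 3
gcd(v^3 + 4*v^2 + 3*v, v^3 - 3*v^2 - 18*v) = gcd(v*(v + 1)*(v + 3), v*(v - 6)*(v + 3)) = v^2 + 3*v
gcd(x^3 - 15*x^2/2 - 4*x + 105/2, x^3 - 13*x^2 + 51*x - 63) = x^2 - 10*x + 21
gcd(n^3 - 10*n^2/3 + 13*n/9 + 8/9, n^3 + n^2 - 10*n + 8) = n - 1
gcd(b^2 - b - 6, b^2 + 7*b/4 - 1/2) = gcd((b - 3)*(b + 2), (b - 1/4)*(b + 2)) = b + 2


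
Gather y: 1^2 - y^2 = 1 - y^2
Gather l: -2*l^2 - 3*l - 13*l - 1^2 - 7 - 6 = -2*l^2 - 16*l - 14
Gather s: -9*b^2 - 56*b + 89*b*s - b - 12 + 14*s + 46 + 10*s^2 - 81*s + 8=-9*b^2 - 57*b + 10*s^2 + s*(89*b - 67) + 42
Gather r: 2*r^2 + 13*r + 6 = 2*r^2 + 13*r + 6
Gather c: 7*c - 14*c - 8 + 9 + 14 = 15 - 7*c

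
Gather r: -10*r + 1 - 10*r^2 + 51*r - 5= -10*r^2 + 41*r - 4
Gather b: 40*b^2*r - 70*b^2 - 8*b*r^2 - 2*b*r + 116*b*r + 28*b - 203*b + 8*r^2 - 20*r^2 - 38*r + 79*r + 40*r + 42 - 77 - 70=b^2*(40*r - 70) + b*(-8*r^2 + 114*r - 175) - 12*r^2 + 81*r - 105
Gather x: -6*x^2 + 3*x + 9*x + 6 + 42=-6*x^2 + 12*x + 48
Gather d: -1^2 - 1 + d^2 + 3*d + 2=d^2 + 3*d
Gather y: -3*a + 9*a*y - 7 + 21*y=-3*a + y*(9*a + 21) - 7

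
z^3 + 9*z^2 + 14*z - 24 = (z - 1)*(z + 4)*(z + 6)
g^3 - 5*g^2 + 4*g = g*(g - 4)*(g - 1)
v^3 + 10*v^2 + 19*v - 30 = (v - 1)*(v + 5)*(v + 6)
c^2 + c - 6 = (c - 2)*(c + 3)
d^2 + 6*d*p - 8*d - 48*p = (d - 8)*(d + 6*p)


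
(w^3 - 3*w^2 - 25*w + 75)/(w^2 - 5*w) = w + 2 - 15/w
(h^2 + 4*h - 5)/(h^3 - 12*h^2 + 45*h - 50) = (h^2 + 4*h - 5)/(h^3 - 12*h^2 + 45*h - 50)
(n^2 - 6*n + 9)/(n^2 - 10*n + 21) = (n - 3)/(n - 7)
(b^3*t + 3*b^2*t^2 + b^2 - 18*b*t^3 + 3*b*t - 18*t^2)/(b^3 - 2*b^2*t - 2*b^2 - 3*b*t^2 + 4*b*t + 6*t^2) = (b^2*t + 6*b*t^2 + b + 6*t)/(b^2 + b*t - 2*b - 2*t)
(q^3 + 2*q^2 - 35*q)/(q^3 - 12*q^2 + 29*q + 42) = q*(q^2 + 2*q - 35)/(q^3 - 12*q^2 + 29*q + 42)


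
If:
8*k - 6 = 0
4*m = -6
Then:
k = 3/4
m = -3/2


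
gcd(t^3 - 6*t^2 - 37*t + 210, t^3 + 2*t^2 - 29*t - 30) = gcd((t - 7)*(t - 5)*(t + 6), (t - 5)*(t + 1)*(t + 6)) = t^2 + t - 30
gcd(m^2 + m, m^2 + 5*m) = m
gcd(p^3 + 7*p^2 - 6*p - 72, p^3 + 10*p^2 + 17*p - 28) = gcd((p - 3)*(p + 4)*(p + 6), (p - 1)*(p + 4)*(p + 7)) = p + 4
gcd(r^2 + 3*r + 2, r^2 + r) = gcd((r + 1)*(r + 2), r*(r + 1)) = r + 1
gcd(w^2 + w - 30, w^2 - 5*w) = w - 5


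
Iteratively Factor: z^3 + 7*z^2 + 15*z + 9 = (z + 1)*(z^2 + 6*z + 9) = (z + 1)*(z + 3)*(z + 3)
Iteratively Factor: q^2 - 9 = (q - 3)*(q + 3)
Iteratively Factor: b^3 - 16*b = (b + 4)*(b^2 - 4*b) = b*(b + 4)*(b - 4)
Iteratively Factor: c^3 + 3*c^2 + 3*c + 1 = (c + 1)*(c^2 + 2*c + 1) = (c + 1)^2*(c + 1)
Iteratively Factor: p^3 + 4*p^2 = (p)*(p^2 + 4*p) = p*(p + 4)*(p)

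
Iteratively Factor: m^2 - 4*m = (m - 4)*(m)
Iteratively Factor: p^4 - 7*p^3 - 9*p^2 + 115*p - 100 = (p - 5)*(p^3 - 2*p^2 - 19*p + 20) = (p - 5)*(p - 1)*(p^2 - p - 20) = (p - 5)*(p - 1)*(p + 4)*(p - 5)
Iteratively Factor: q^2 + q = (q)*(q + 1)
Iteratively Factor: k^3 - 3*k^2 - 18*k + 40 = (k - 2)*(k^2 - k - 20) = (k - 2)*(k + 4)*(k - 5)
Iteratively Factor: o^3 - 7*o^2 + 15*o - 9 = (o - 3)*(o^2 - 4*o + 3) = (o - 3)^2*(o - 1)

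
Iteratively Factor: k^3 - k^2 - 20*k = (k - 5)*(k^2 + 4*k) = (k - 5)*(k + 4)*(k)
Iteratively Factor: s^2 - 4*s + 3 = (s - 3)*(s - 1)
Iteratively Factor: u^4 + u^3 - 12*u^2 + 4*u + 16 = (u - 2)*(u^3 + 3*u^2 - 6*u - 8) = (u - 2)*(u + 4)*(u^2 - u - 2) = (u - 2)^2*(u + 4)*(u + 1)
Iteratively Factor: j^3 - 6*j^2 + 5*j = (j)*(j^2 - 6*j + 5) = j*(j - 1)*(j - 5)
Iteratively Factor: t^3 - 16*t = (t)*(t^2 - 16) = t*(t - 4)*(t + 4)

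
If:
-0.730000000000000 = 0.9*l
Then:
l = -0.81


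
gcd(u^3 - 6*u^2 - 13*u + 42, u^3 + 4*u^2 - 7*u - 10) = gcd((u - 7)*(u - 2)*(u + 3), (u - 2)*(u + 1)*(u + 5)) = u - 2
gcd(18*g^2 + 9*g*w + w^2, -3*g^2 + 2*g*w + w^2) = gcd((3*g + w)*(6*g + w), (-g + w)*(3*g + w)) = 3*g + w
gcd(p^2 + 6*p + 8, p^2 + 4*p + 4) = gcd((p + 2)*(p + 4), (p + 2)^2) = p + 2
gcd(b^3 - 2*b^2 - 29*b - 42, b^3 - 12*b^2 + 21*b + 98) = b^2 - 5*b - 14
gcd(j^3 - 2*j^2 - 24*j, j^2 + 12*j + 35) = 1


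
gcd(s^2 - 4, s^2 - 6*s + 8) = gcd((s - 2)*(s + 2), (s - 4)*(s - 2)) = s - 2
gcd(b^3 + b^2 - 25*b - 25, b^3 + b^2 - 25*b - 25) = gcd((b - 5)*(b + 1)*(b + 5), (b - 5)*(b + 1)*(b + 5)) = b^3 + b^2 - 25*b - 25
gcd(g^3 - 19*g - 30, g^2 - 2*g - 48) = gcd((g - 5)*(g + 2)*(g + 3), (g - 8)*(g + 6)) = 1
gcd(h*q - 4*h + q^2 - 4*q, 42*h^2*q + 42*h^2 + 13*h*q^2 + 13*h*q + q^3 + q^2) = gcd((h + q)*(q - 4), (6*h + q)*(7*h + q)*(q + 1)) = 1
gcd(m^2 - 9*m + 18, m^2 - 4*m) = 1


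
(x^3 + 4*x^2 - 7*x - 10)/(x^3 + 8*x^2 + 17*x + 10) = (x - 2)/(x + 2)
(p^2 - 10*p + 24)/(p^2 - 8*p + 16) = (p - 6)/(p - 4)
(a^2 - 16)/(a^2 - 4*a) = (a + 4)/a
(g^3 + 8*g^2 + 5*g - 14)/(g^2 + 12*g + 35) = (g^2 + g - 2)/(g + 5)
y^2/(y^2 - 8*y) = y/(y - 8)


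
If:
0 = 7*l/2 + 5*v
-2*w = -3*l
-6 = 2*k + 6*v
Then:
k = 7*w/5 - 3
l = 2*w/3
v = -7*w/15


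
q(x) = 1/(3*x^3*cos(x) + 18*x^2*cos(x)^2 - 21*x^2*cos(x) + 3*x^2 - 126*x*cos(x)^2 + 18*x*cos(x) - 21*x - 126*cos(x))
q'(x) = (3*x^3*sin(x) + 36*x^2*sin(x)*cos(x) - 21*x^2*sin(x) - 9*x^2*cos(x) - 252*x*sin(x)*cos(x) + 18*x*sin(x) - 36*x*cos(x)^2 + 42*x*cos(x) - 6*x - 126*sin(x) + 126*cos(x)^2 - 18*cos(x) + 21)/(3*x^3*cos(x) + 18*x^2*cos(x)^2 - 21*x^2*cos(x) + 3*x^2 - 126*x*cos(x)^2 + 18*x*cos(x) - 21*x - 126*cos(x))^2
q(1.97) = 0.78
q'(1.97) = -2.27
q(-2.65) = 0.00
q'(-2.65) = 0.00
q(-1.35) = 1.58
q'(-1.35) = 303.07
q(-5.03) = -0.02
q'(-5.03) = -0.12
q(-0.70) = -0.02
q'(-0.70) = 0.04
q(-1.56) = 0.03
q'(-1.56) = 0.17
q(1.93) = 1.14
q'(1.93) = -21.52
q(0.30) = -0.01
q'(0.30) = 0.00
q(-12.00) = 0.00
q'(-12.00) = 0.00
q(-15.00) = 0.00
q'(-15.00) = 0.00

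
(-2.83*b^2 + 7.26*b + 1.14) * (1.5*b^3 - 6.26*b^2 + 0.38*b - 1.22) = -4.245*b^5 + 28.6058*b^4 - 44.813*b^3 - 0.924999999999999*b^2 - 8.424*b - 1.3908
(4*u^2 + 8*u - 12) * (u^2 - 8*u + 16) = 4*u^4 - 24*u^3 - 12*u^2 + 224*u - 192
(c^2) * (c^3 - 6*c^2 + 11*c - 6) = c^5 - 6*c^4 + 11*c^3 - 6*c^2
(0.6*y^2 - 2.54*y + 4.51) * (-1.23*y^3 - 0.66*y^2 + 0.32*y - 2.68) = -0.738*y^5 + 2.7282*y^4 - 3.6789*y^3 - 5.3974*y^2 + 8.2504*y - 12.0868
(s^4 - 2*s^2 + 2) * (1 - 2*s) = -2*s^5 + s^4 + 4*s^3 - 2*s^2 - 4*s + 2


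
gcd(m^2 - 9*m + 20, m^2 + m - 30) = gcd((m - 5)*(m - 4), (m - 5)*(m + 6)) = m - 5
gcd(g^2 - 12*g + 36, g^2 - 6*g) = g - 6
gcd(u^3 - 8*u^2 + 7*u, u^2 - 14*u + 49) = u - 7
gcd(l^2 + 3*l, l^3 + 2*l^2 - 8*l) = l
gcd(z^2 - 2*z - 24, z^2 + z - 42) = z - 6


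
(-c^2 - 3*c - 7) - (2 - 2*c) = -c^2 - c - 9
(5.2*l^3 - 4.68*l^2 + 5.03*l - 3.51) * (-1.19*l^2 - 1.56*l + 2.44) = -6.188*l^5 - 2.5428*l^4 + 14.0031*l^3 - 15.0891*l^2 + 17.7488*l - 8.5644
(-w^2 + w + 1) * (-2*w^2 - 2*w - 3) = 2*w^4 - w^2 - 5*w - 3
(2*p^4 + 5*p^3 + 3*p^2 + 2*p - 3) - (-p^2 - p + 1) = 2*p^4 + 5*p^3 + 4*p^2 + 3*p - 4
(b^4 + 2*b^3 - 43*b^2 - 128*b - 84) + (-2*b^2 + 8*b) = b^4 + 2*b^3 - 45*b^2 - 120*b - 84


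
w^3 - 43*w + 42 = (w - 6)*(w - 1)*(w + 7)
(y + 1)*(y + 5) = y^2 + 6*y + 5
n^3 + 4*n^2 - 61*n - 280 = (n - 8)*(n + 5)*(n + 7)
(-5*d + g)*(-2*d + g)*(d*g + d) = 10*d^3*g + 10*d^3 - 7*d^2*g^2 - 7*d^2*g + d*g^3 + d*g^2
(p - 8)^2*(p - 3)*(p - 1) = p^4 - 20*p^3 + 131*p^2 - 304*p + 192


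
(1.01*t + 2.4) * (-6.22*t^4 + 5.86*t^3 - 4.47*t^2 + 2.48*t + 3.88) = -6.2822*t^5 - 9.0094*t^4 + 9.5493*t^3 - 8.2232*t^2 + 9.8708*t + 9.312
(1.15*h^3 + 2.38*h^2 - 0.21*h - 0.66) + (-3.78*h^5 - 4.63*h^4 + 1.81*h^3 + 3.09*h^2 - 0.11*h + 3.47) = -3.78*h^5 - 4.63*h^4 + 2.96*h^3 + 5.47*h^2 - 0.32*h + 2.81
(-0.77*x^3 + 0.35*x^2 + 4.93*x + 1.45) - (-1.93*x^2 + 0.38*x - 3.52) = -0.77*x^3 + 2.28*x^2 + 4.55*x + 4.97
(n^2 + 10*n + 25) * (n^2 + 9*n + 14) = n^4 + 19*n^3 + 129*n^2 + 365*n + 350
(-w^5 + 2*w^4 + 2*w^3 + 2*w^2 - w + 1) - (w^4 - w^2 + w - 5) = -w^5 + w^4 + 2*w^3 + 3*w^2 - 2*w + 6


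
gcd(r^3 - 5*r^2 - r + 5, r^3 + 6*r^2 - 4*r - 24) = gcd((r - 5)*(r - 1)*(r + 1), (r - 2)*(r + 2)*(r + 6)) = 1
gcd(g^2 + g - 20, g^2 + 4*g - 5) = g + 5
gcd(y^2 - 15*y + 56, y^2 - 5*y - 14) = y - 7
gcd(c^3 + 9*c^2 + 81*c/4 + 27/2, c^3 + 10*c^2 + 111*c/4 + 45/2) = c^2 + 15*c/2 + 9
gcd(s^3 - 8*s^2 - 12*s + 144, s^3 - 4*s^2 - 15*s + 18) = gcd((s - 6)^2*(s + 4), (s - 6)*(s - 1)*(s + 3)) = s - 6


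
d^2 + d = d*(d + 1)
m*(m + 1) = m^2 + m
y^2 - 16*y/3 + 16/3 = (y - 4)*(y - 4/3)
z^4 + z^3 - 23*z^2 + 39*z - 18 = (z - 3)*(z - 1)^2*(z + 6)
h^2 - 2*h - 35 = (h - 7)*(h + 5)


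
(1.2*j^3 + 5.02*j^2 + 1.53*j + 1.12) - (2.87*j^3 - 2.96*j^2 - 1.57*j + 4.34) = -1.67*j^3 + 7.98*j^2 + 3.1*j - 3.22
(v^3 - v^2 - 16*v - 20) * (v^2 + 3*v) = v^5 + 2*v^4 - 19*v^3 - 68*v^2 - 60*v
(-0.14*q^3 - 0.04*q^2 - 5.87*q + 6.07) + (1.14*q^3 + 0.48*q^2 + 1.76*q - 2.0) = 1.0*q^3 + 0.44*q^2 - 4.11*q + 4.07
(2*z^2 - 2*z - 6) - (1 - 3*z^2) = 5*z^2 - 2*z - 7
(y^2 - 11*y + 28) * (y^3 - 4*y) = y^5 - 11*y^4 + 24*y^3 + 44*y^2 - 112*y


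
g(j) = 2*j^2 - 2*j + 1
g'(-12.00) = -50.00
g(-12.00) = 313.00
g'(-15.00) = -62.00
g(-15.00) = 481.00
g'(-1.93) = -9.72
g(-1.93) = 12.31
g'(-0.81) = -5.24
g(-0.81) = 3.93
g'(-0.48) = -3.92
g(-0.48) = 2.42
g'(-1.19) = -6.76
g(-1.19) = 6.21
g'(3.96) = 13.84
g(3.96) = 24.44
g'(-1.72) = -8.88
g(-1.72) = 10.36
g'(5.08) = 18.32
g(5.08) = 42.45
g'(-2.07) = -10.28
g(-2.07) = 13.71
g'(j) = 4*j - 2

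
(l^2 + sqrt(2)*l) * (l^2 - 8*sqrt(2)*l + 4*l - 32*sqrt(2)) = l^4 - 7*sqrt(2)*l^3 + 4*l^3 - 28*sqrt(2)*l^2 - 16*l^2 - 64*l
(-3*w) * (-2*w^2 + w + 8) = 6*w^3 - 3*w^2 - 24*w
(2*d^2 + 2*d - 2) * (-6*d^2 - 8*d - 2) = -12*d^4 - 28*d^3 - 8*d^2 + 12*d + 4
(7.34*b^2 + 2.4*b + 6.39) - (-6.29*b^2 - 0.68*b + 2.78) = 13.63*b^2 + 3.08*b + 3.61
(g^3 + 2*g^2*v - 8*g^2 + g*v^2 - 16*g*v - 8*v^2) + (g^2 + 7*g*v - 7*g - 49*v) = g^3 + 2*g^2*v - 7*g^2 + g*v^2 - 9*g*v - 7*g - 8*v^2 - 49*v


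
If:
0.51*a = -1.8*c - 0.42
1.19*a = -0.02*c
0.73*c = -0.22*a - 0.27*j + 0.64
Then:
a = 0.00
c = -0.23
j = 3.00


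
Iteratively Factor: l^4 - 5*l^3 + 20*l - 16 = (l + 2)*(l^3 - 7*l^2 + 14*l - 8) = (l - 2)*(l + 2)*(l^2 - 5*l + 4) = (l - 4)*(l - 2)*(l + 2)*(l - 1)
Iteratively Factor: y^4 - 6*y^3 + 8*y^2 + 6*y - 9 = (y - 3)*(y^3 - 3*y^2 - y + 3) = (y - 3)*(y + 1)*(y^2 - 4*y + 3) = (y - 3)^2*(y + 1)*(y - 1)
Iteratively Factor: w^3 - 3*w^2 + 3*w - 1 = (w - 1)*(w^2 - 2*w + 1) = (w - 1)^2*(w - 1)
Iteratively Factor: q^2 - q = (q)*(q - 1)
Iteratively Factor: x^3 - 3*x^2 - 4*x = (x + 1)*(x^2 - 4*x) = (x - 4)*(x + 1)*(x)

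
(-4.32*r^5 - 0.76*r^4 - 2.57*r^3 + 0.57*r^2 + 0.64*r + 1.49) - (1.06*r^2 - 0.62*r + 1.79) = -4.32*r^5 - 0.76*r^4 - 2.57*r^3 - 0.49*r^2 + 1.26*r - 0.3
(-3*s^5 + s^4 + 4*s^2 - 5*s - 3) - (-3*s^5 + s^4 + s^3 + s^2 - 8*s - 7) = -s^3 + 3*s^2 + 3*s + 4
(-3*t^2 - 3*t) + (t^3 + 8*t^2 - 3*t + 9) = t^3 + 5*t^2 - 6*t + 9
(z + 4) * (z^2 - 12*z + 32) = z^3 - 8*z^2 - 16*z + 128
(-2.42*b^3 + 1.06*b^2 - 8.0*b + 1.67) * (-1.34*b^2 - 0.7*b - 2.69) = 3.2428*b^5 + 0.2736*b^4 + 16.4878*b^3 + 0.5108*b^2 + 20.351*b - 4.4923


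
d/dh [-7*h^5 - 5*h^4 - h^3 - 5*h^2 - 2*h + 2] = -35*h^4 - 20*h^3 - 3*h^2 - 10*h - 2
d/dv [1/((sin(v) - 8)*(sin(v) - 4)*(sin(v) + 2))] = (-3*sin(v)^2 + 20*sin(v) - 8)*cos(v)/((sin(v) - 8)^2*(sin(v) - 4)^2*(sin(v) + 2)^2)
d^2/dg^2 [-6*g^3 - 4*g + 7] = -36*g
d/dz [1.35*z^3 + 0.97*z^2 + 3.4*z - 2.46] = 4.05*z^2 + 1.94*z + 3.4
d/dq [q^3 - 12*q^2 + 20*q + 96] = 3*q^2 - 24*q + 20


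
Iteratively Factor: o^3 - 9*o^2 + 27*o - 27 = (o - 3)*(o^2 - 6*o + 9) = (o - 3)^2*(o - 3)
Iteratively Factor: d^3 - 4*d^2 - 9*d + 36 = (d - 3)*(d^2 - d - 12) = (d - 3)*(d + 3)*(d - 4)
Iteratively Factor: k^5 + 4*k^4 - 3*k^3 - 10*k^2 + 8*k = (k + 4)*(k^4 - 3*k^2 + 2*k) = k*(k + 4)*(k^3 - 3*k + 2) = k*(k + 2)*(k + 4)*(k^2 - 2*k + 1) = k*(k - 1)*(k + 2)*(k + 4)*(k - 1)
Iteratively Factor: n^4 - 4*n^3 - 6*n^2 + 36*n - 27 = (n + 3)*(n^3 - 7*n^2 + 15*n - 9) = (n - 1)*(n + 3)*(n^2 - 6*n + 9) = (n - 3)*(n - 1)*(n + 3)*(n - 3)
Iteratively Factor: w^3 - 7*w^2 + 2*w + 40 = (w + 2)*(w^2 - 9*w + 20) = (w - 4)*(w + 2)*(w - 5)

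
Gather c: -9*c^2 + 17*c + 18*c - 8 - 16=-9*c^2 + 35*c - 24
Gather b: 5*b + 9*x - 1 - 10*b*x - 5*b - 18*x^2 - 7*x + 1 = -10*b*x - 18*x^2 + 2*x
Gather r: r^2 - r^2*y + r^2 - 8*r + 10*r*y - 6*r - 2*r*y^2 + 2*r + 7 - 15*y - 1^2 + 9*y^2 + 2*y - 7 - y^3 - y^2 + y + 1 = r^2*(2 - y) + r*(-2*y^2 + 10*y - 12) - y^3 + 8*y^2 - 12*y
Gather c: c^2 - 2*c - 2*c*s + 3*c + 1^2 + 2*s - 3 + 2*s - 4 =c^2 + c*(1 - 2*s) + 4*s - 6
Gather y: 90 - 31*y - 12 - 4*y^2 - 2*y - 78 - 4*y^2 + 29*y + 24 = -8*y^2 - 4*y + 24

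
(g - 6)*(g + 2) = g^2 - 4*g - 12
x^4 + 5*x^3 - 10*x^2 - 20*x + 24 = (x - 2)*(x - 1)*(x + 2)*(x + 6)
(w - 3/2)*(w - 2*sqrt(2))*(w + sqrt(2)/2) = w^3 - 3*sqrt(2)*w^2/2 - 3*w^2/2 - 2*w + 9*sqrt(2)*w/4 + 3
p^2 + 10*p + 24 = (p + 4)*(p + 6)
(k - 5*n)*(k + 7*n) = k^2 + 2*k*n - 35*n^2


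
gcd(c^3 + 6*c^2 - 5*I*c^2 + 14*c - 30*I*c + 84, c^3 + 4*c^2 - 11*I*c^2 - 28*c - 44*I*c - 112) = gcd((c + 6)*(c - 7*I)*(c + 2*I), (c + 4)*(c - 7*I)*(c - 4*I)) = c - 7*I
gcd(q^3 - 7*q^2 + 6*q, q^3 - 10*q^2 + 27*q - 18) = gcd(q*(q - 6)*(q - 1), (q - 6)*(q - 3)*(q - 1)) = q^2 - 7*q + 6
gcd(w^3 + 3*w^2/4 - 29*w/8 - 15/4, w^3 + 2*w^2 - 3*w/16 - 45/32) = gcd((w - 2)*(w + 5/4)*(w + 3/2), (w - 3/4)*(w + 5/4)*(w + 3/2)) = w^2 + 11*w/4 + 15/8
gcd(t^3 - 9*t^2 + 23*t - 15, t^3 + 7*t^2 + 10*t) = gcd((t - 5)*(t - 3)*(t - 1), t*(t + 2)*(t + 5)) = 1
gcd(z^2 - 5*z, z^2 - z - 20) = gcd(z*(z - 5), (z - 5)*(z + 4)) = z - 5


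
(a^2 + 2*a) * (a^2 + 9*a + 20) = a^4 + 11*a^3 + 38*a^2 + 40*a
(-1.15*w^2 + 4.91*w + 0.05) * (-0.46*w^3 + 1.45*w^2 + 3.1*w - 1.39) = 0.529*w^5 - 3.9261*w^4 + 3.5315*w^3 + 16.892*w^2 - 6.6699*w - 0.0695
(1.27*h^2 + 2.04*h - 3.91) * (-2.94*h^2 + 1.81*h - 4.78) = -3.7338*h^4 - 3.6989*h^3 + 9.1172*h^2 - 16.8283*h + 18.6898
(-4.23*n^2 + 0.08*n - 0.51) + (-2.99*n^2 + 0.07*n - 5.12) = -7.22*n^2 + 0.15*n - 5.63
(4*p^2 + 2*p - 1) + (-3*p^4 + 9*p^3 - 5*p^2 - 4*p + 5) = -3*p^4 + 9*p^3 - p^2 - 2*p + 4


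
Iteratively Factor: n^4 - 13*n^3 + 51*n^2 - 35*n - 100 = (n - 5)*(n^3 - 8*n^2 + 11*n + 20) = (n - 5)*(n + 1)*(n^2 - 9*n + 20) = (n - 5)^2*(n + 1)*(n - 4)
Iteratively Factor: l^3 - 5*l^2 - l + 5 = (l - 1)*(l^2 - 4*l - 5) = (l - 5)*(l - 1)*(l + 1)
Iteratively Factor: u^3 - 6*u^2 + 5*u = (u - 1)*(u^2 - 5*u) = (u - 5)*(u - 1)*(u)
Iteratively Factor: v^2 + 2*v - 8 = (v - 2)*(v + 4)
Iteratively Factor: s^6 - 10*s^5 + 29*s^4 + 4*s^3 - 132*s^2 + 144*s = (s)*(s^5 - 10*s^4 + 29*s^3 + 4*s^2 - 132*s + 144) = s*(s + 2)*(s^4 - 12*s^3 + 53*s^2 - 102*s + 72) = s*(s - 4)*(s + 2)*(s^3 - 8*s^2 + 21*s - 18) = s*(s - 4)*(s - 3)*(s + 2)*(s^2 - 5*s + 6) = s*(s - 4)*(s - 3)*(s - 2)*(s + 2)*(s - 3)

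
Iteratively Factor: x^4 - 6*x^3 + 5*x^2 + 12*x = (x + 1)*(x^3 - 7*x^2 + 12*x) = (x - 4)*(x + 1)*(x^2 - 3*x) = (x - 4)*(x - 3)*(x + 1)*(x)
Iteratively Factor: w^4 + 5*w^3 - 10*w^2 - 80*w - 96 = (w + 2)*(w^3 + 3*w^2 - 16*w - 48) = (w + 2)*(w + 3)*(w^2 - 16) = (w - 4)*(w + 2)*(w + 3)*(w + 4)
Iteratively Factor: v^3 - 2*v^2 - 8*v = (v + 2)*(v^2 - 4*v) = v*(v + 2)*(v - 4)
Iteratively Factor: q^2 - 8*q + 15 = (q - 3)*(q - 5)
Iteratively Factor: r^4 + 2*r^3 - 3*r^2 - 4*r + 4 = (r - 1)*(r^3 + 3*r^2 - 4) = (r - 1)^2*(r^2 + 4*r + 4) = (r - 1)^2*(r + 2)*(r + 2)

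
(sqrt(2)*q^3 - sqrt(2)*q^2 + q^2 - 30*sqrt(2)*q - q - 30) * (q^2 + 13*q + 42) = sqrt(2)*q^5 + q^4 + 12*sqrt(2)*q^4 - sqrt(2)*q^3 + 12*q^3 - 432*sqrt(2)*q^2 - q^2 - 1260*sqrt(2)*q - 432*q - 1260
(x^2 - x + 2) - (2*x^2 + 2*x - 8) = -x^2 - 3*x + 10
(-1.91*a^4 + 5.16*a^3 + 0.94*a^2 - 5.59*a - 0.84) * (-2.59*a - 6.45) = 4.9469*a^5 - 1.0449*a^4 - 35.7166*a^3 + 8.4151*a^2 + 38.2311*a + 5.418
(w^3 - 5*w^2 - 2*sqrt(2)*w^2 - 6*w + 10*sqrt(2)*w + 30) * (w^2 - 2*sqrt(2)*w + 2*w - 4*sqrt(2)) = w^5 - 4*sqrt(2)*w^4 - 3*w^4 - 8*w^3 + 12*sqrt(2)*w^3 - 6*w^2 + 52*sqrt(2)*w^2 - 36*sqrt(2)*w - 20*w - 120*sqrt(2)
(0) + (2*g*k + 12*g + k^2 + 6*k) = 2*g*k + 12*g + k^2 + 6*k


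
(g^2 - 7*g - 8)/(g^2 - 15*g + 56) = (g + 1)/(g - 7)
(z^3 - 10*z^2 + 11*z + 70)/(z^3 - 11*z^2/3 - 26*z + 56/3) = 3*(z^2 - 3*z - 10)/(3*z^2 + 10*z - 8)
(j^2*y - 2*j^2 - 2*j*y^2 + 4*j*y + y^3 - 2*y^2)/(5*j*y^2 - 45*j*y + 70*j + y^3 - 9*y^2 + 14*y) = (j^2 - 2*j*y + y^2)/(5*j*y - 35*j + y^2 - 7*y)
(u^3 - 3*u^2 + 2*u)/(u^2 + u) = (u^2 - 3*u + 2)/(u + 1)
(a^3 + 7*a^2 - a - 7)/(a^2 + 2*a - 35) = (a^2 - 1)/(a - 5)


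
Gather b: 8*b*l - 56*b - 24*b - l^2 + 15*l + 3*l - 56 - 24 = b*(8*l - 80) - l^2 + 18*l - 80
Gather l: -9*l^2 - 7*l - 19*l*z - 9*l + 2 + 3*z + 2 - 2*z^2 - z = -9*l^2 + l*(-19*z - 16) - 2*z^2 + 2*z + 4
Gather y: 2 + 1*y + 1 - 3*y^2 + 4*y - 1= -3*y^2 + 5*y + 2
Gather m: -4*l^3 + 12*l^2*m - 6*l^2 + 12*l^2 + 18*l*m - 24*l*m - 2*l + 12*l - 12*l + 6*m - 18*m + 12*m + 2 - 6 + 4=-4*l^3 + 6*l^2 - 2*l + m*(12*l^2 - 6*l)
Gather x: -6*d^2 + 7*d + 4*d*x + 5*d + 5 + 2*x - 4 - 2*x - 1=-6*d^2 + 4*d*x + 12*d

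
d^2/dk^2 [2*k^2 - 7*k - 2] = 4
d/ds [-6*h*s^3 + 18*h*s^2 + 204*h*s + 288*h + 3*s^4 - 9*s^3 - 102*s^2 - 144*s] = -18*h*s^2 + 36*h*s + 204*h + 12*s^3 - 27*s^2 - 204*s - 144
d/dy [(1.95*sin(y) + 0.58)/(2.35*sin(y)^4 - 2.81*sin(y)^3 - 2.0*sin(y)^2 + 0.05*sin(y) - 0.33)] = (-13.7475*sin(y)^4 + 5.507*sin(y)^3 + 8.7894*sin(y)^2 + 2.32*sin(y) - 0.6725)*cos(y)/(5.5225*sin(y)^8 - 13.207*sin(y)^7 - 1.5039*sin(y)^6 + 11.475*sin(y)^5 + 2.168*sin(y)^4 + 1.6546*sin(y)^3 + 1.3225*sin(y)^2 - 0.033*sin(y) + 0.1089)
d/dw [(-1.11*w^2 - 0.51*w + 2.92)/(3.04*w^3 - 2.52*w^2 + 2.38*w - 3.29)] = (3.3744*w^4 + 3.1008*w^3 - 30.5574*w^2 + 22.0206*w - 5.2717)/(9.2416*w^6 - 15.3216*w^5 + 20.8208*w^4 - 31.9984*w^3 + 22.246*w^2 - 15.6604*w + 10.8241)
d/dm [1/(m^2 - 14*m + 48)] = 2*(7 - m)/(m^2 - 14*m + 48)^2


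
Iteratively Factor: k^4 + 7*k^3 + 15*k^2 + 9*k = (k + 3)*(k^3 + 4*k^2 + 3*k) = (k + 3)^2*(k^2 + k) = (k + 1)*(k + 3)^2*(k)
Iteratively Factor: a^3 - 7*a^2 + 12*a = (a - 3)*(a^2 - 4*a) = (a - 4)*(a - 3)*(a)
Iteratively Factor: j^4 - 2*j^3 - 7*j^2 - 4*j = (j)*(j^3 - 2*j^2 - 7*j - 4) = j*(j - 4)*(j^2 + 2*j + 1) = j*(j - 4)*(j + 1)*(j + 1)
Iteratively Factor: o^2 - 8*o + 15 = (o - 5)*(o - 3)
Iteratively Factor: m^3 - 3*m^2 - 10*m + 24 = (m - 4)*(m^2 + m - 6) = (m - 4)*(m - 2)*(m + 3)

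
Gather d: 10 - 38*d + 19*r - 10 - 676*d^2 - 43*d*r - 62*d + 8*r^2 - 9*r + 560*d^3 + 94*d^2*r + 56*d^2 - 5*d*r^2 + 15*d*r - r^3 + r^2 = 560*d^3 + d^2*(94*r - 620) + d*(-5*r^2 - 28*r - 100) - r^3 + 9*r^2 + 10*r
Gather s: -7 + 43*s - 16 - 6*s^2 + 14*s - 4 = -6*s^2 + 57*s - 27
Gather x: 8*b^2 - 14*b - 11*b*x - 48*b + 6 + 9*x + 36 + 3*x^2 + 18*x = 8*b^2 - 62*b + 3*x^2 + x*(27 - 11*b) + 42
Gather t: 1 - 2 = -1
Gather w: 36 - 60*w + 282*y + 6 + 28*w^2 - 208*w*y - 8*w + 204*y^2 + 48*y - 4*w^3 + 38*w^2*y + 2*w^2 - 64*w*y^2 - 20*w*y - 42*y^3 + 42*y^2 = -4*w^3 + w^2*(38*y + 30) + w*(-64*y^2 - 228*y - 68) - 42*y^3 + 246*y^2 + 330*y + 42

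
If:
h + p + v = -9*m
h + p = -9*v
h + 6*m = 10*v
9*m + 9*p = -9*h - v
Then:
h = 0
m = 0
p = 0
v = 0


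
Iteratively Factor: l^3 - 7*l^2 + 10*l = (l)*(l^2 - 7*l + 10) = l*(l - 5)*(l - 2)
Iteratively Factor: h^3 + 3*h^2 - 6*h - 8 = (h - 2)*(h^2 + 5*h + 4) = (h - 2)*(h + 4)*(h + 1)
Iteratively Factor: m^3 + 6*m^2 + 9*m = (m)*(m^2 + 6*m + 9) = m*(m + 3)*(m + 3)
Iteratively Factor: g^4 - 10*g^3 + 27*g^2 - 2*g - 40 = (g - 2)*(g^3 - 8*g^2 + 11*g + 20) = (g - 2)*(g + 1)*(g^2 - 9*g + 20) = (g - 4)*(g - 2)*(g + 1)*(g - 5)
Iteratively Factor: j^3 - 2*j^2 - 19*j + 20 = (j - 5)*(j^2 + 3*j - 4) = (j - 5)*(j + 4)*(j - 1)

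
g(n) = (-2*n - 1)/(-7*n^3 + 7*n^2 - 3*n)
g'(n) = (-2*n - 1)*(21*n^2 - 14*n + 3)/(-7*n^3 + 7*n^2 - 3*n)^2 - 2/(-7*n^3 + 7*n^2 - 3*n) = (-28*n^3 - 7*n^2 + 14*n - 3)/(n^2*(49*n^4 - 98*n^3 + 91*n^2 - 42*n + 9))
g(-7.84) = 0.00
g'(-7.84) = 0.00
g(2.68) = 0.07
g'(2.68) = -0.06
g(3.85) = 0.03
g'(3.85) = -0.02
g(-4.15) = 0.01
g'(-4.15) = 0.00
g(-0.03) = -9.74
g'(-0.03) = -367.94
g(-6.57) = 0.01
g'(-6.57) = 0.00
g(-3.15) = 0.02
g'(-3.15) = 0.01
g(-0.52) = 0.01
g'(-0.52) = -0.42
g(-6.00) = 0.01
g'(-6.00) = 0.00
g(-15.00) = 0.00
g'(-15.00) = 0.00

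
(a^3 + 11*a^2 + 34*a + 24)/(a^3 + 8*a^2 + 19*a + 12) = (a + 6)/(a + 3)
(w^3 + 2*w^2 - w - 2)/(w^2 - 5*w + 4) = (w^2 + 3*w + 2)/(w - 4)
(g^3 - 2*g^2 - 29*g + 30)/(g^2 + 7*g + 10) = (g^2 - 7*g + 6)/(g + 2)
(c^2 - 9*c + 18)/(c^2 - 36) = (c - 3)/(c + 6)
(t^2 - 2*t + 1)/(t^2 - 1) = (t - 1)/(t + 1)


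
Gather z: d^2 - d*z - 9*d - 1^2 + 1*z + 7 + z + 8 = d^2 - 9*d + z*(2 - d) + 14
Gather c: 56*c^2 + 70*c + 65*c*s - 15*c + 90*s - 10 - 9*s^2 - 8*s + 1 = 56*c^2 + c*(65*s + 55) - 9*s^2 + 82*s - 9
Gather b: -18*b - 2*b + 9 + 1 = 10 - 20*b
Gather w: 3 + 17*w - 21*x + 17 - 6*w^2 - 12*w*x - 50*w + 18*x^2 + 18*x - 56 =-6*w^2 + w*(-12*x - 33) + 18*x^2 - 3*x - 36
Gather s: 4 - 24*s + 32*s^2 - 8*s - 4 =32*s^2 - 32*s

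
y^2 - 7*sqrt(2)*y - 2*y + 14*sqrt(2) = (y - 2)*(y - 7*sqrt(2))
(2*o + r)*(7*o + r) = 14*o^2 + 9*o*r + r^2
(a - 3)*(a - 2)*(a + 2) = a^3 - 3*a^2 - 4*a + 12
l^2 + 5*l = l*(l + 5)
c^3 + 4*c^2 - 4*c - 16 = (c - 2)*(c + 2)*(c + 4)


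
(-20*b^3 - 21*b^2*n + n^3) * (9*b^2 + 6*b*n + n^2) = -180*b^5 - 309*b^4*n - 146*b^3*n^2 - 12*b^2*n^3 + 6*b*n^4 + n^5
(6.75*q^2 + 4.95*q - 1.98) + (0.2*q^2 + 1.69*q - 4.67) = 6.95*q^2 + 6.64*q - 6.65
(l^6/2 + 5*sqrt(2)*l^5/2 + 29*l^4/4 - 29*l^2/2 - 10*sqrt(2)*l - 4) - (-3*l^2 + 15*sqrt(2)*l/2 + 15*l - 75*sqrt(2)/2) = l^6/2 + 5*sqrt(2)*l^5/2 + 29*l^4/4 - 23*l^2/2 - 35*sqrt(2)*l/2 - 15*l - 4 + 75*sqrt(2)/2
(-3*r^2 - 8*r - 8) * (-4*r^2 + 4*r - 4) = 12*r^4 + 20*r^3 + 12*r^2 + 32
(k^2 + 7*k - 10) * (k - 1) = k^3 + 6*k^2 - 17*k + 10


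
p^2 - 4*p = p*(p - 4)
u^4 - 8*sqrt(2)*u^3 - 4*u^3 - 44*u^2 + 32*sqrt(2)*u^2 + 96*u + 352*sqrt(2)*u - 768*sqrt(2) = (u - 8)*(u - 2)*(u + 6)*(u - 8*sqrt(2))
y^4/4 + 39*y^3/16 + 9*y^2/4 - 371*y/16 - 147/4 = (y/4 + 1)*(y - 3)*(y + 7/4)*(y + 7)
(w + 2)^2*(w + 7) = w^3 + 11*w^2 + 32*w + 28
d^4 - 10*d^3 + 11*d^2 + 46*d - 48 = (d - 8)*(d - 3)*(d - 1)*(d + 2)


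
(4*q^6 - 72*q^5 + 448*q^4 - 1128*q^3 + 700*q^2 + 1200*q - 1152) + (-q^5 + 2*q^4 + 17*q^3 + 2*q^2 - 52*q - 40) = 4*q^6 - 73*q^5 + 450*q^4 - 1111*q^3 + 702*q^2 + 1148*q - 1192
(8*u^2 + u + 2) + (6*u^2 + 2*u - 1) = 14*u^2 + 3*u + 1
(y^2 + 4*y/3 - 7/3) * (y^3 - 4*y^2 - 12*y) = y^5 - 8*y^4/3 - 59*y^3/3 - 20*y^2/3 + 28*y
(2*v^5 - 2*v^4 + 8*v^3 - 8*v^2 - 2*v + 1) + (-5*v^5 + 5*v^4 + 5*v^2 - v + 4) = -3*v^5 + 3*v^4 + 8*v^3 - 3*v^2 - 3*v + 5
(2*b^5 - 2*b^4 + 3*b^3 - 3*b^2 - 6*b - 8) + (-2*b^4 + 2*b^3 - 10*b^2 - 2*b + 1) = 2*b^5 - 4*b^4 + 5*b^3 - 13*b^2 - 8*b - 7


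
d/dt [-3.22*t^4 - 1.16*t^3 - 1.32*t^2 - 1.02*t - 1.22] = -12.88*t^3 - 3.48*t^2 - 2.64*t - 1.02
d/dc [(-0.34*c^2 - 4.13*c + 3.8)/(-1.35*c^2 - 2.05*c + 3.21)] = (-4.8785*c^2 + 8.0772*c - 5.4673)/(1.8225*c^4 + 5.535*c^3 - 4.4645*c^2 - 13.161*c + 10.3041)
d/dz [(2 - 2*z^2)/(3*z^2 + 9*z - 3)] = 2*(-z^2 - 1)/(z^4 + 6*z^3 + 7*z^2 - 6*z + 1)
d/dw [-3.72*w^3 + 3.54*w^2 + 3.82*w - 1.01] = -11.16*w^2 + 7.08*w + 3.82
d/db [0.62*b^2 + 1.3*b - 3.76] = 1.24*b + 1.3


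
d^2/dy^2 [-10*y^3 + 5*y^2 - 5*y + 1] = 10 - 60*y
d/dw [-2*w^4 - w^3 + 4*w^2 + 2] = w*(-8*w^2 - 3*w + 8)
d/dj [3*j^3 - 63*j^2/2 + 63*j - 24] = 9*j^2 - 63*j + 63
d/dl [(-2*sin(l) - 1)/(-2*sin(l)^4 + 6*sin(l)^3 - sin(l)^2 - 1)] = 2*(-6*sin(l)^4 + 8*sin(l)^3 + 8*sin(l)^2 - sin(l) + 1)*cos(l)/(2*sin(l)^4 - 6*sin(l)^3 + sin(l)^2 + 1)^2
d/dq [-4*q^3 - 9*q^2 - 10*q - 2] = -12*q^2 - 18*q - 10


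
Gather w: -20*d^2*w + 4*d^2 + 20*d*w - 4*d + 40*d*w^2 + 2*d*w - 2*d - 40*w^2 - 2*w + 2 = 4*d^2 - 6*d + w^2*(40*d - 40) + w*(-20*d^2 + 22*d - 2) + 2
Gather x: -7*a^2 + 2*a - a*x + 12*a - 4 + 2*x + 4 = -7*a^2 + 14*a + x*(2 - a)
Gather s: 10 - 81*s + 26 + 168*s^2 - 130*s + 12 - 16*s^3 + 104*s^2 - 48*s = -16*s^3 + 272*s^2 - 259*s + 48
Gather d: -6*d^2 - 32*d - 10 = -6*d^2 - 32*d - 10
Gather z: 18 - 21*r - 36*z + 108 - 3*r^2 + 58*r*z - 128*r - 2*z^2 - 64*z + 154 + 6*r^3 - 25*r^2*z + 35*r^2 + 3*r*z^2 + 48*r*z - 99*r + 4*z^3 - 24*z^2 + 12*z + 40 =6*r^3 + 32*r^2 - 248*r + 4*z^3 + z^2*(3*r - 26) + z*(-25*r^2 + 106*r - 88) + 320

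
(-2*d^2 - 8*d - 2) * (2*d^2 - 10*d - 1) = -4*d^4 + 4*d^3 + 78*d^2 + 28*d + 2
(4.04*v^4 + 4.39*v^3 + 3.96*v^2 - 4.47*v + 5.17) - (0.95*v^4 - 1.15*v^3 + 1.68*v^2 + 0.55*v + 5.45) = 3.09*v^4 + 5.54*v^3 + 2.28*v^2 - 5.02*v - 0.28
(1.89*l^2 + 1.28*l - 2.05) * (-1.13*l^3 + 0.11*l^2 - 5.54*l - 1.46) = -2.1357*l^5 - 1.2385*l^4 - 8.0133*l^3 - 10.0761*l^2 + 9.4882*l + 2.993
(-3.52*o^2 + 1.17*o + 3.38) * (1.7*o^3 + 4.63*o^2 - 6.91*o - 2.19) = -5.984*o^5 - 14.3086*o^4 + 35.4863*o^3 + 15.2735*o^2 - 25.9181*o - 7.4022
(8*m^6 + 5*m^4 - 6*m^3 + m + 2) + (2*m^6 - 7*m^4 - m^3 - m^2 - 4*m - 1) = 10*m^6 - 2*m^4 - 7*m^3 - m^2 - 3*m + 1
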